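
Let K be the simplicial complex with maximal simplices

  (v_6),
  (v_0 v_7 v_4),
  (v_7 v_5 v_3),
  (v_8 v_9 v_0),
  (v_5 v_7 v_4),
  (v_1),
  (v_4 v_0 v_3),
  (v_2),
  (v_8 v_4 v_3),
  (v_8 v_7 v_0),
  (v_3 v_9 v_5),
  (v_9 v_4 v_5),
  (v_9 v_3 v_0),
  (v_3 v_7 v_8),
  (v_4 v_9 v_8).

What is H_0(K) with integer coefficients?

H_0 = Z^4.

Take the total order v_0 < v_1 < v_2 < v_3 < v_4 < v_5 < v_6 < v_7 < v_8 < v_9 on the vertex set. Then K (dimension 2) consists of the simplices:

  0-simplices (10): [v_0], [v_1], [v_2], [v_3], [v_4], [v_5], [v_6], [v_7], [v_8], [v_9]
  1-simplices (18): (18 of them)
  2-simplices (12): (12 of them)

so the chain groups are C_0 ≅ Z^10, C_1 ≅ Z^18, C_2 ≅ Z^12.

Boundary ∂_1: C_1 → C_0 sends each edge [p,q] (with p < q) to q − p.
The 10×18 boundary matrix has rank 6 and Smith normal form diag(1,1,1,1,1,1).

∂_2: C_2 → C_1 acts by ∂[p,q,r] = [q,r] − [p,r] + [p,q]. For instance
  ∂[v_4,v_5,v_7] = [v_5,v_7] − [v_4,v_7] + [v_4,v_5],
  ∂[v_0,v_4,v_7] = [v_4,v_7] − [v_0,v_7] + [v_0,v_4].
As a 18×12 matrix over Z this has rank 12, with invariant factors (1,1,1,1,1,1,1,1,1,1,1,2).

From H_k ≅ ker(∂_k) / im(∂_{k+1}) we obtain:

  H_0: rank C_0 − rank ∂_1 = 10 − 6 = 4, and the invariant factors of ∂_1 are all 1, so H_0 = Z^4.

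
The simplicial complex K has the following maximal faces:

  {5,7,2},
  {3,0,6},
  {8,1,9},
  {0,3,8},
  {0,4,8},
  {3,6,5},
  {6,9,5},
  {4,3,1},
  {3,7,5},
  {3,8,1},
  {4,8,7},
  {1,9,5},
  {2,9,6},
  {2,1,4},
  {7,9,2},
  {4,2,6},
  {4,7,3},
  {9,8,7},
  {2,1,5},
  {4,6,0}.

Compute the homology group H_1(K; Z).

Order the vertices as 0 < 1 < 2 < 3 < 4 < 5 < 6 < 7 < 8 < 9. Listing each simplex with vertices in this order, K has dimension 2 with simplices:

  0-simplices (10): [0], [1], [2], [3], [4], [5], [6], [7], [8], [9]
  1-simplices (30): (30 of them)
  2-simplices (20): (20 of them)

so the chain groups are C_0 ≅ Z^10, C_1 ≅ Z^30, C_2 ≅ Z^20.

Boundary ∂_1: C_1 → C_0 is given by ∂[p,q] = [q] − [p].
The resulting 10×30 matrix has rank 9, and its Smith normal form has invariant factors (1,1,1,1,1,1,1,1,1).

Boundary ∂_2: C_2 → C_1 sends each 2-simplex [p,q,r] to [q,r] − [p,r] + [p,q]. For instance
  ∂[5,6,9] = [6,9] − [5,9] + [5,6],
  ∂[1,3,8] = [3,8] − [1,8] + [1,3].
As a 30×20 matrix over Z this has rank 20, with invariant factors (1,1,1,1,1,1,1,1,1,1,1,1,1,1,1,1,1,1,1,2).

Computing H_k = (kernel of ∂_k) / (image of ∂_{k+1}):

  H_1: rank ker ∂_1 − rank ∂_2 = (30 − 9) − 20 = 1, and ∂_2 has invariant factor 2 > 1, so H_1 ≅ Z ⊕ Z/2Z.

(K is a triangulation of the Klein bottle.)

H_1 = Z ⊕ Z/2Z.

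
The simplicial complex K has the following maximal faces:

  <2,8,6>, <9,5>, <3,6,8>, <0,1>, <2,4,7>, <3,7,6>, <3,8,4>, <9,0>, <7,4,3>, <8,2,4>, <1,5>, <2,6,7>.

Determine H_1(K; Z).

H_1 = Z.

Fix the vertex order 0 < 1 < 2 < 3 < 4 < 5 < 6 < 7 < 8 < 9 and write every simplex with vertices in increasing order. Then dim K = 2 and the simplices of K are:

  0-simplices (10): [0], [1], [2], [3], [4], [5], [6], [7], [8], [9]
  1-simplices (16): [0,1], [0,9], [1,5], [2,4], [2,6], [2,7], [2,8], [3,4], [3,6], [3,7], [3,8], [4,7], [4,8], [5,9], [6,7], [6,8]
  2-simplices (8): [2,4,7], [2,4,8], [2,6,7], [2,6,8], [3,4,7], [3,4,8], [3,6,7], [3,6,8]

giving chain groups C_0 ≅ Z^10, C_1 ≅ Z^16, C_2 ≅ Z^8.

∂_1: C_1 → C_0 sends each edge [p,q] (with p < q) to q − p.
This gives a 10×16 integer matrix of rank 8; reducing to Smith normal form yields diagonal entries (1,1,1,1,1,1,1,1).

Boundary ∂_2: C_2 → C_1 sends each 2-simplex [p,q,r] to [q,r] − [p,r] + [p,q]. For instance
  ∂[2,4,8] = [4,8] − [2,8] + [2,4],
  ∂[2,4,7] = [4,7] − [2,7] + [2,4].
This gives a 16×8 integer matrix of rank 7; reducing to Smith normal form yields diagonal entries (1,1,1,1,1,1,1).

From H_k ≅ ker(∂_k) / im(∂_{k+1}) we obtain:

  H_1: rank ker ∂_1 − rank ∂_2 = (16 − 8) − 7 = 1, and the invariant factors of ∂_2 are all 1, so H_1 = Z.

(K is a triangulation of the disjoint union of the 2-sphere S^2 and the circle S^1.)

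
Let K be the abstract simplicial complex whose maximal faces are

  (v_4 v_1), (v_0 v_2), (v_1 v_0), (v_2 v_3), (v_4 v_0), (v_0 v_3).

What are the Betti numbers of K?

b_0 = 1, b_1 = 2.

Order the vertices as v_0 < v_1 < v_2 < v_3 < v_4. Listing each simplex with vertices in this order, K has dimension 1 with simplices:

  0-simplices (5): [v_0], [v_1], [v_2], [v_3], [v_4]
  1-simplices (6): [v_0,v_1], [v_0,v_2], [v_0,v_3], [v_0,v_4], [v_1,v_4], [v_2,v_3]

Hence C_0 ≅ Z^5, C_1 ≅ Z^6.

∂_1: C_1 → C_0 sends each edge [p,q] (with p < q) to q − p. For instance
  ∂[v_0,v_2] = [v_2] − [v_0].
This gives a 5×6 integer matrix of rank 4; reducing to Smith normal form yields diagonal entries (1,1,1,1).

Now H_k = ker ∂_k / im ∂_{k+1}, so:

  H_0: rank C_0 − rank ∂_1 = 5 − 4 = 1, and the invariant factors of ∂_1 are all 1, so H_0 ≅ Z.
  H_1: rank ker ∂_1 − rank ∂_2 = (6 − 4) − 0 = 2, and there is no ∂_2, so H_1 ≅ Z^2.

As a check, the Euler characteristic is 5 − 6 = -1, which agrees with 1 − 2 = -1.
(K is a triangulation of a wedge of 2 circles.)

Hence the Betti numbers are b_0 = 1, b_1 = 2.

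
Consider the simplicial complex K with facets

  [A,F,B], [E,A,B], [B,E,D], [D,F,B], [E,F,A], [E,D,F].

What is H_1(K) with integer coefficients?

Fix the vertex order A < B < D < E < F and write every simplex with vertices in increasing order. Then dim K = 2 and the simplices of K are:

  0-simplices (5): A, B, D, E, F
  1-simplices (9): AB, AE, AF, BD, BE, BF, DE, DF, EF
  2-simplices (6): ABE, ABF, AEF, BDE, BDF, DEF

giving chain groups C_0 ≅ Z^5, C_1 ≅ Z^9, C_2 ≅ Z^6.

The boundary map ∂_1: C_1 → C_0 sends each edge [p,q] (with p < q) to q − p. For instance
  ∂DE = E − D.
The resulting 5×9 matrix has rank 4, and its Smith normal form has invariant factors (1,1,1,1).

Boundary ∂_2: C_2 → C_1 acts by ∂[p,q,r] = [q,r] − [p,r] + [p,q]. For instance
  ∂ABF = BF − AF + AB,
  ∂AEF = EF − AF + AE.
The 9×6 boundary matrix has rank 5 and Smith normal form diag(1,1,1,1,1).

Computing H_k = (kernel of ∂_k) / (image of ∂_{k+1}):

  H_1: rank ker ∂_1 − rank ∂_2 = (9 − 4) − 5 = 0, and the invariant factors of ∂_2 are all 1, so H_1 = 0.

H_1 ≅ 0.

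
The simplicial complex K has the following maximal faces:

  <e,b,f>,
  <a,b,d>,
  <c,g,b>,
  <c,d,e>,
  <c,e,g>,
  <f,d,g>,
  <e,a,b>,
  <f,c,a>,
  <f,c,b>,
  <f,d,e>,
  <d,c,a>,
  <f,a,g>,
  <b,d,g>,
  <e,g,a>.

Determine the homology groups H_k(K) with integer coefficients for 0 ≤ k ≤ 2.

We work with the vertex ordering a < b < c < d < e < f < g. The simplices of K, each written with vertices in increasing order, are:

  0-simplices (7): a, b, c, d, e, f, g
  1-simplices (21): ab, ac, ad, ae, af, ag, bc, bd, be, bf, bg, cd, ce, cf, cg, de, df, dg, ef, eg, fg
  2-simplices (14): abd, abe, acd, acf, aeg, afg, bcf, bcg, bdg, bef, cde, ceg, def, dfg

Hence C_0 ≅ Z^7, C_1 ≅ Z^21, C_2 ≅ Z^14.

∂_1: C_1 → C_0 is given by ∂[p,q] = [q] − [p]. For instance
  ∂bf = f − b.
The resulting 7×21 matrix has rank 6, and its Smith normal form has invariant factors (1,1,1,1,1,1).

The boundary map ∂_2: C_2 → C_1 acts by ∂[p,q,r] = [q,r] − [p,r] + [p,q]. For instance
  ∂bcg = cg − bg + bc,
  ∂abe = be − ae + ab.
The 21×14 boundary matrix has rank 13 and Smith normal form diag(1,1,1,1,1,1,1,1,1,1,1,1,1).

Now H_k = ker ∂_k / im ∂_{k+1}, so:

  H_0: rank C_0 − rank ∂_1 = 7 − 6 = 1, and the invariant factors of ∂_1 are all 1, so H_0 ≅ Z.
  H_1: rank ker ∂_1 − rank ∂_2 = (21 − 6) − 13 = 2, and the invariant factors of ∂_2 are all 1, so H_1 ≅ Z^2.
  H_2: rank ker ∂_2 − rank ∂_3 = (14 − 13) − 0 = 1, and there is no ∂_3, so H_2 ≅ Z.

H_0 = Z,  H_1 = Z^2,  H_2 = Z.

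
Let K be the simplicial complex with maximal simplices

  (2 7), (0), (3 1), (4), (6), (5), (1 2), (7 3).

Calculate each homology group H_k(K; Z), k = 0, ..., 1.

H_0 = Z^5,  H_1 = Z.

We work with the vertex ordering 0 < 1 < 2 < 3 < 4 < 5 < 6 < 7. The simplices of K, each written with vertices in increasing order, are:

  0-simplices (8): [0], [1], [2], [3], [4], [5], [6], [7]
  1-simplices (4): [1,2], [1,3], [2,7], [3,7]

Hence C_0 ≅ Z^8, C_1 ≅ Z^4.

∂_1: C_1 → C_0 sends each edge [p,q] (with p < q) to q − p.
The resulting 8×4 matrix has rank 3, and its Smith normal form has invariant factors (1,1,1).

Reading off H_k = ker ∂_k / im ∂_{k+1}:

  H_0: rank C_0 − rank ∂_1 = 8 − 3 = 5, and the invariant factors of ∂_1 are all 1, so H_0 ≅ Z^5.
  H_1: rank ker ∂_1 − rank ∂_2 = (4 − 3) − 0 = 1, and there is no ∂_2, so H_1 ≅ Z.

(K is a triangulation of the disjoint union of a set of 4 points and the circle S^1.)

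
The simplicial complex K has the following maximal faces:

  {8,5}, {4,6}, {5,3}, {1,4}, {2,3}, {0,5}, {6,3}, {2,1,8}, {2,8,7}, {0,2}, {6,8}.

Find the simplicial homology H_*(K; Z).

We work with the vertex ordering 0 < 1 < 2 < 3 < 4 < 5 < 6 < 7 < 8. The simplices of K, each written with vertices in increasing order, are:

  0-simplices (9): [0], [1], [2], [3], [4], [5], [6], [7], [8]
  1-simplices (14): [0,2], [0,5], [1,2], [1,4], [1,8], [2,3], [2,7], [2,8], [3,5], [3,6], [4,6], [5,8], [6,8], [7,8]
  2-simplices (2): [1,2,8], [2,7,8]

so the chain groups are C_0 ≅ Z^9, C_1 ≅ Z^14, C_2 ≅ Z^2.

∂_1: C_1 → C_0 maps an edge to its endpoints' difference, ∂[p,q] = q − p. For instance
  ∂[2,8] = [8] − [2].
The 9×14 boundary matrix has rank 8 and Smith normal form diag(1,1,1,1,1,1,1,1).

The boundary map ∂_2: C_2 → C_1 acts by ∂[p,q,r] = [q,r] − [p,r] + [p,q]. For instance
  ∂[2,7,8] = [7,8] − [2,8] + [2,7],
  ∂[1,2,8] = [2,8] − [1,8] + [1,2].
This gives a 14×2 integer matrix of rank 2; reducing to Smith normal form yields diagonal entries (1,1).

Reading off H_k = ker ∂_k / im ∂_{k+1}:

  H_0: rank C_0 − rank ∂_1 = 9 − 8 = 1, and the invariant factors of ∂_1 are all 1, so H_0 ≅ Z.
  H_1: rank ker ∂_1 − rank ∂_2 = (14 − 8) − 2 = 4, and the invariant factors of ∂_2 are all 1, so H_1 ≅ Z^4.
  H_2: rank ker ∂_2 − rank ∂_3 = (2 − 2) − 0 = 0, and there is no ∂_3, so H_2 ≅ 0.

As a check, the Euler characteristic is 9 − 14 + 2 = -3, which agrees with 1 − 4 + 0 = -3.

H_0 = Z,  H_1 = Z^4,  H_2 = 0.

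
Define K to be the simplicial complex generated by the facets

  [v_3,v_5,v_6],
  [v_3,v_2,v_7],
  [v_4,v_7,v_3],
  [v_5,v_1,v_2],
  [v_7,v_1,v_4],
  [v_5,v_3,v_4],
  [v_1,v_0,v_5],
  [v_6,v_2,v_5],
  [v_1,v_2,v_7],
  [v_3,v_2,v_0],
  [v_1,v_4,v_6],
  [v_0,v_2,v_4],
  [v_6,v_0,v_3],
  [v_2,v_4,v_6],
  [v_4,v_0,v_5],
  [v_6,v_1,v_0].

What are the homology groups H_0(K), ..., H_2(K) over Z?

We work with the vertex ordering v_0 < v_1 < v_2 < v_3 < v_4 < v_5 < v_6 < v_7. The simplices of K, each written with vertices in increasing order, are:

  0-simplices (8): [v_0], [v_1], [v_2], [v_3], [v_4], [v_5], [v_6], [v_7]
  1-simplices (24): (24 of them)
  2-simplices (16): (16 of them)

giving chain groups C_0 ≅ Z^8, C_1 ≅ Z^24, C_2 ≅ Z^16.

Boundary ∂_1: C_1 → C_0 is given by ∂[p,q] = [q] − [p].
As a 8×24 matrix over Z this has rank 7, with invariant factors (1,1,1,1,1,1,1).

∂_2: C_2 → C_1 sends each 2-simplex [p,q,r] to [q,r] − [p,r] + [p,q]. For instance
  ∂[v_2,v_4,v_6] = [v_4,v_6] − [v_2,v_6] + [v_2,v_4],
  ∂[v_0,v_2,v_4] = [v_2,v_4] − [v_0,v_4] + [v_0,v_2].
This gives a 24×16 integer matrix of rank 15; reducing to Smith normal form yields diagonal entries (1,1,1,1,1,1,1,1,1,1,1,1,1,1,1).

Computing H_k = (kernel of ∂_k) / (image of ∂_{k+1}):

  H_0: rank C_0 − rank ∂_1 = 8 − 7 = 1, and the invariant factors of ∂_1 are all 1, so H_0 ≅ Z.
  H_1: rank ker ∂_1 − rank ∂_2 = (24 − 7) − 15 = 2, and the invariant factors of ∂_2 are all 1, so H_1 ≅ Z^2.
  H_2: rank ker ∂_2 − rank ∂_3 = (16 − 15) − 0 = 1, and there is no ∂_3, so H_2 ≅ Z.

As a check, the Euler characteristic is 8 − 24 + 16 = 0, which agrees with 1 − 2 + 1 = 0.

H_0 ≅ Z,  H_1 ≅ Z^2,  H_2 ≅ Z.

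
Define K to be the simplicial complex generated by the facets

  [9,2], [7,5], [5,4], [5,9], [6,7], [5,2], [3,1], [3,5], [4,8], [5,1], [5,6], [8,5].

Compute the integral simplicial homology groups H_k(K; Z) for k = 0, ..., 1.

H_0 = Z,  H_1 = Z^4.

Take the total order 1 < 2 < 3 < 4 < 5 < 6 < 7 < 8 < 9 on the vertex set. Then K (dimension 1) consists of the simplices:

  0-simplices (9): [1], [2], [3], [4], [5], [6], [7], [8], [9]
  1-simplices (12): [1,3], [1,5], [2,5], [2,9], [3,5], [4,5], [4,8], [5,6], [5,7], [5,8], [5,9], [6,7]

so the chain groups are C_0 ≅ Z^9, C_1 ≅ Z^12.

Boundary ∂_1: C_1 → C_0 maps an edge to its endpoints' difference, ∂[p,q] = q − p.
As a 9×12 matrix over Z this has rank 8, with invariant factors (1,1,1,1,1,1,1,1).

Reading off H_k = ker ∂_k / im ∂_{k+1}:

  H_0: rank C_0 − rank ∂_1 = 9 − 8 = 1, and the invariant factors of ∂_1 are all 1, so H_0 ≅ Z.
  H_1: rank ker ∂_1 − rank ∂_2 = (12 − 8) − 0 = 4, and there is no ∂_2, so H_1 ≅ Z^4.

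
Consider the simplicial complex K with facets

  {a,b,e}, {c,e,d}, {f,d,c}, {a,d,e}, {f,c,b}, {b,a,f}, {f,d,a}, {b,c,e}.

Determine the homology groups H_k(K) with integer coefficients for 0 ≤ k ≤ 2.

H_0 ≅ Z,  H_1 = 0,  H_2 ≅ Z.

Take the total order a < b < c < d < e < f on the vertex set. Then K (dimension 2) consists of the simplices:

  0-simplices (6): a, b, c, d, e, f
  1-simplices (12): ab, ad, ae, af, bc, be, bf, cd, ce, cf, de, df
  2-simplices (8): abe, abf, ade, adf, bce, bcf, cde, cdf

giving chain groups C_0 ≅ Z^6, C_1 ≅ Z^12, C_2 ≅ Z^8.

Boundary ∂_1: C_1 → C_0 is given by ∂[p,q] = [q] − [p]. For instance
  ∂af = f − a.
The resulting 6×12 matrix has rank 5, and its Smith normal form has invariant factors (1,1,1,1,1).

Boundary ∂_2: C_2 → C_1 acts by ∂[p,q,r] = [q,r] − [p,r] + [p,q]. For instance
  ∂cde = de − ce + cd,
  ∂abe = be − ae + ab.
The 12×8 boundary matrix has rank 7 and Smith normal form diag(1,1,1,1,1,1,1).

Reading off H_k = ker ∂_k / im ∂_{k+1}:

  H_0: rank C_0 − rank ∂_1 = 6 − 5 = 1, and the invariant factors of ∂_1 are all 1, so H_0 = Z.
  H_1: rank ker ∂_1 − rank ∂_2 = (12 − 5) − 7 = 0, and the invariant factors of ∂_2 are all 1, so H_1 = 0.
  H_2: rank ker ∂_2 − rank ∂_3 = (8 − 7) − 0 = 1, and there is no ∂_3, so H_2 = Z.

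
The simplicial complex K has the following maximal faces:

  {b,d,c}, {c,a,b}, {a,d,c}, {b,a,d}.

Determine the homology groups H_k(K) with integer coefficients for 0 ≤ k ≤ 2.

Take the total order a < b < c < d on the vertex set. Then K (dimension 2) consists of the simplices:

  0-simplices (4): a, b, c, d
  1-simplices (6): ab, ac, ad, bc, bd, cd
  2-simplices (4): abc, abd, acd, bcd

Hence C_0 ≅ Z^4, C_1 ≅ Z^6, C_2 ≅ Z^4.

Boundary ∂_1: C_1 → C_0 sends each edge [p,q] (with p < q) to q − p.
As a 4×6 matrix over Z this has rank 3, with invariant factors (1,1,1).

Boundary ∂_2: C_2 → C_1 acts by ∂[p,q,r] = [q,r] − [p,r] + [p,q]. For instance
  ∂abc = bc − ac + ab,
  ∂abd = bd − ad + ab.
The 6×4 boundary matrix has rank 3 and Smith normal form diag(1,1,1).

From H_k ≅ ker(∂_k) / im(∂_{k+1}) we obtain:

  H_0: rank C_0 − rank ∂_1 = 4 − 3 = 1, and the invariant factors of ∂_1 are all 1, so H_0 = Z.
  H_1: rank ker ∂_1 − rank ∂_2 = (6 − 3) − 3 = 0, and the invariant factors of ∂_2 are all 1, so H_1 = 0.
  H_2: rank ker ∂_2 − rank ∂_3 = (4 − 3) − 0 = 1, and there is no ∂_3, so H_2 = Z.

H_0 = Z,  H_1 = 0,  H_2 = Z.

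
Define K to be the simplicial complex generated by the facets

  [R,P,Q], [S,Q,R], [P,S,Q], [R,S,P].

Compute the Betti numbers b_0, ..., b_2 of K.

We work with the vertex ordering P < Q < R < S. The simplices of K, each written with vertices in increasing order, are:

  0-simplices (4): P, Q, R, S
  1-simplices (6): PQ, PR, PS, QR, QS, RS
  2-simplices (4): PQR, PQS, PRS, QRS

so the chain groups are C_0 ≅ Z^4, C_1 ≅ Z^6, C_2 ≅ Z^4.

∂_1: C_1 → C_0 is given by ∂[p,q] = [q] − [p]. For instance
  ∂RS = S − R.
The resulting 4×6 matrix has rank 3, and its Smith normal form has invariant factors (1,1,1).

The boundary map ∂_2: C_2 → C_1 maps a triangle to the signed sum of its edges. For instance
  ∂QRS = RS − QS + QR,
  ∂PQS = QS − PS + PQ.
This gives a 6×4 integer matrix of rank 3; reducing to Smith normal form yields diagonal entries (1,1,1).

Reading off H_k = ker ∂_k / im ∂_{k+1}:

  H_0: rank C_0 − rank ∂_1 = 4 − 3 = 1, and the invariant factors of ∂_1 are all 1, so H_0 = Z.
  H_1: rank ker ∂_1 − rank ∂_2 = (6 − 3) − 3 = 0, and the invariant factors of ∂_2 are all 1, so H_1 = 0.
  H_2: rank ker ∂_2 − rank ∂_3 = (4 − 3) − 0 = 1, and there is no ∂_3, so H_2 = Z.

(K is a triangulation of the 2-sphere S^2.)

Hence the Betti numbers are b_0 = 1, b_1 = 0, b_2 = 1.

b_0 = 1, b_1 = 0, b_2 = 1.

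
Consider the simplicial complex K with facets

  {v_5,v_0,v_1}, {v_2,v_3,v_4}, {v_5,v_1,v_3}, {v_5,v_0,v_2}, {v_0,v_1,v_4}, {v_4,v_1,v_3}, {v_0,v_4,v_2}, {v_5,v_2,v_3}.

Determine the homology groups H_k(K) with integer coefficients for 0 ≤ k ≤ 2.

H_0 ≅ Z,  H_1 = 0,  H_2 ≅ Z.

Take the total order v_0 < v_1 < v_2 < v_3 < v_4 < v_5 on the vertex set. Then K (dimension 2) consists of the simplices:

  0-simplices (6): [v_0], [v_1], [v_2], [v_3], [v_4], [v_5]
  1-simplices (12): [v_0,v_1], [v_0,v_2], [v_0,v_4], [v_0,v_5], [v_1,v_3], [v_1,v_4], [v_1,v_5], [v_2,v_3], [v_2,v_4], [v_2,v_5], [v_3,v_4], [v_3,v_5]
  2-simplices (8): [v_0,v_1,v_4], [v_0,v_1,v_5], [v_0,v_2,v_4], [v_0,v_2,v_5], [v_1,v_3,v_4], [v_1,v_3,v_5], [v_2,v_3,v_4], [v_2,v_3,v_5]

so the chain groups are C_0 ≅ Z^6, C_1 ≅ Z^12, C_2 ≅ Z^8.

∂_1: C_1 → C_0 sends each edge [p,q] (with p < q) to q − p. For instance
  ∂[v_0,v_1] = [v_1] − [v_0].
This gives a 6×12 integer matrix of rank 5; reducing to Smith normal form yields diagonal entries (1,1,1,1,1).

∂_2: C_2 → C_1 sends each 2-simplex [p,q,r] to [q,r] − [p,r] + [p,q]. For instance
  ∂[v_1,v_3,v_4] = [v_3,v_4] − [v_1,v_4] + [v_1,v_3],
  ∂[v_0,v_1,v_4] = [v_1,v_4] − [v_0,v_4] + [v_0,v_1].
The 12×8 boundary matrix has rank 7 and Smith normal form diag(1,1,1,1,1,1,1).

Reading off H_k = ker ∂_k / im ∂_{k+1}:

  H_0: rank C_0 − rank ∂_1 = 6 − 5 = 1, and the invariant factors of ∂_1 are all 1, so H_0 ≅ Z.
  H_1: rank ker ∂_1 − rank ∂_2 = (12 − 5) − 7 = 0, and the invariant factors of ∂_2 are all 1, so H_1 ≅ 0.
  H_2: rank ker ∂_2 − rank ∂_3 = (8 − 7) − 0 = 1, and there is no ∂_3, so H_2 ≅ Z.

As a check, the Euler characteristic is 6 − 12 + 8 = 2, which agrees with 1 − 0 + 1 = 2.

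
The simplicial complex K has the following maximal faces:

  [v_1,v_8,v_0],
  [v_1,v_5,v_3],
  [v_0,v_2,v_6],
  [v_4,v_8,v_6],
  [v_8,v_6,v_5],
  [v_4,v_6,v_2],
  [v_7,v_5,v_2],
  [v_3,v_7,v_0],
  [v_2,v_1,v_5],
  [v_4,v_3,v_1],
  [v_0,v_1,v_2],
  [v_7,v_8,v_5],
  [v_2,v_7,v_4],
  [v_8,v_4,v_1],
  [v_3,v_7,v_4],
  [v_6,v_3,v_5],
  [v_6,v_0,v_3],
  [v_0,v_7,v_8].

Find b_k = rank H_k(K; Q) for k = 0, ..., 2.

We work with the vertex ordering v_0 < v_1 < v_2 < v_3 < v_4 < v_5 < v_6 < v_7 < v_8. The simplices of K, each written with vertices in increasing order, are:

  0-simplices (9): [v_0], [v_1], [v_2], [v_3], [v_4], [v_5], [v_6], [v_7], [v_8]
  1-simplices (27): (27 of them)
  2-simplices (18): (18 of them)

so the chain groups are C_0 ≅ Z^9, C_1 ≅ Z^27, C_2 ≅ Z^18.

The boundary map ∂_1: C_1 → C_0 maps an edge to its endpoints' difference, ∂[p,q] = q − p.
The 9×27 boundary matrix has rank 8 and Smith normal form diag(1,1,1,1,1,1,1,1).

The boundary map ∂_2: C_2 → C_1 maps a triangle to the signed sum of its edges. For instance
  ∂[v_5,v_7,v_8] = [v_7,v_8] − [v_5,v_8] + [v_5,v_7],
  ∂[v_0,v_7,v_8] = [v_7,v_8] − [v_0,v_8] + [v_0,v_7].
This gives a 27×18 integer matrix of rank 17; reducing to Smith normal form yields diagonal entries (1,1,1,1,1,1,1,1,1,1,1,1,1,1,1,1,1).

Reading off H_k = ker ∂_k / im ∂_{k+1}:

  H_0: rank C_0 − rank ∂_1 = 9 − 8 = 1, and the invariant factors of ∂_1 are all 1, so H_0 = Z.
  H_1: rank ker ∂_1 − rank ∂_2 = (27 − 8) − 17 = 2, and the invariant factors of ∂_2 are all 1, so H_1 = Z^2.
  H_2: rank ker ∂_2 − rank ∂_3 = (18 − 17) − 0 = 1, and there is no ∂_3, so H_2 = Z.

Hence the Betti numbers are b_0 = 1, b_1 = 2, b_2 = 1.

b_0 = 1, b_1 = 2, b_2 = 1.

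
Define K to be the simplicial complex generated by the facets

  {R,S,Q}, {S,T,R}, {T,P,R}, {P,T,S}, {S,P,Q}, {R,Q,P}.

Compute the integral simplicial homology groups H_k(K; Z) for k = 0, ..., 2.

H_0 = Z,  H_1 = 0,  H_2 = Z.

We work with the vertex ordering P < Q < R < S < T. The simplices of K, each written with vertices in increasing order, are:

  0-simplices (5): P, Q, R, S, T
  1-simplices (9): PQ, PR, PS, PT, QR, QS, RS, RT, ST
  2-simplices (6): PQR, PQS, PRT, PST, QRS, RST

giving chain groups C_0 ≅ Z^5, C_1 ≅ Z^9, C_2 ≅ Z^6.

Boundary ∂_1: C_1 → C_0 maps an edge to its endpoints' difference, ∂[p,q] = q − p. For instance
  ∂PT = T − P.
As a 5×9 matrix over Z this has rank 4, with invariant factors (1,1,1,1).

Boundary ∂_2: C_2 → C_1 maps a triangle to the signed sum of its edges. For instance
  ∂QRS = RS − QS + QR,
  ∂RST = ST − RT + RS.
The 9×6 boundary matrix has rank 5 and Smith normal form diag(1,1,1,1,1).

Now H_k = ker ∂_k / im ∂_{k+1}, so:

  H_0: rank C_0 − rank ∂_1 = 5 − 4 = 1, and the invariant factors of ∂_1 are all 1, so H_0 ≅ Z.
  H_1: rank ker ∂_1 − rank ∂_2 = (9 − 4) − 5 = 0, and the invariant factors of ∂_2 are all 1, so H_1 ≅ 0.
  H_2: rank ker ∂_2 − rank ∂_3 = (6 − 5) − 0 = 1, and there is no ∂_3, so H_2 ≅ Z.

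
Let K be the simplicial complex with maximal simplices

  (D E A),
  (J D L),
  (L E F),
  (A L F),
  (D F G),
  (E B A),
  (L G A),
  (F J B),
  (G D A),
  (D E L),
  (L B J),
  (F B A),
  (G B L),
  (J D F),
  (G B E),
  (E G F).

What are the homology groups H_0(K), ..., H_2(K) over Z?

H_0 = Z,  H_1 = Z^2,  H_2 = Z.

Fix the vertex order A < B < D < E < F < G < J < L and write every simplex with vertices in increasing order. Then dim K = 2 and the simplices of K are:

  0-simplices (8): A, B, D, E, F, G, J, L
  1-simplices (24): AB, AD, AE, AF, AG, AL, BE, BF, BG, BJ, BL, DE, DF, DG, DJ, DL, EF, EG, EL, FG, FJ, FL, GL, JL
  2-simplices (16): ABE, ABF, ADE, ADG, AFL, AGL, BEG, BFJ, BGL, BJL, DEL, DFG, DFJ, DJL, EFG, EFL

giving chain groups C_0 ≅ Z^8, C_1 ≅ Z^24, C_2 ≅ Z^16.

The boundary map ∂_1: C_1 → C_0 is given by ∂[p,q] = [q] − [p]. For instance
  ∂EG = G − E.
The resulting 8×24 matrix has rank 7, and its Smith normal form has invariant factors (1,1,1,1,1,1,1).

The boundary map ∂_2: C_2 → C_1 sends each 2-simplex [p,q,r] to [q,r] − [p,r] + [p,q]. For instance
  ∂ABE = BE − AE + AB,
  ∂DJL = JL − DL + DJ.
As a 24×16 matrix over Z this has rank 15, with invariant factors (1,1,1,1,1,1,1,1,1,1,1,1,1,1,1).

Computing H_k = (kernel of ∂_k) / (image of ∂_{k+1}):

  H_0: rank C_0 − rank ∂_1 = 8 − 7 = 1, and the invariant factors of ∂_1 are all 1, so H_0 = Z.
  H_1: rank ker ∂_1 − rank ∂_2 = (24 − 7) − 15 = 2, and the invariant factors of ∂_2 are all 1, so H_1 = Z^2.
  H_2: rank ker ∂_2 − rank ∂_3 = (16 − 15) − 0 = 1, and there is no ∂_3, so H_2 = Z.

As a check, the Euler characteristic is 8 − 24 + 16 = 0, which agrees with 1 − 2 + 1 = 0.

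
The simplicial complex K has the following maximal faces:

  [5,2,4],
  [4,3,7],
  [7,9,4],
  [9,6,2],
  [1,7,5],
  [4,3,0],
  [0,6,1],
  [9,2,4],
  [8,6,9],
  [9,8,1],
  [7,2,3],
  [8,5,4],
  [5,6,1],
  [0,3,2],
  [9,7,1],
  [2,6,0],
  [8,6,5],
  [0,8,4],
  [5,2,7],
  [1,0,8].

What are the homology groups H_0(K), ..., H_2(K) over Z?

We work with the vertex ordering 0 < 1 < 2 < 3 < 4 < 5 < 6 < 7 < 8 < 9. The simplices of K, each written with vertices in increasing order, are:

  0-simplices (10): [0], [1], [2], [3], [4], [5], [6], [7], [8], [9]
  1-simplices (30): (30 of them)
  2-simplices (20): (20 of them)

so the chain groups are C_0 ≅ Z^10, C_1 ≅ Z^30, C_2 ≅ Z^20.

The boundary map ∂_1: C_1 → C_0 is given by ∂[p,q] = [q] − [p].
As a 10×30 matrix over Z this has rank 9, with invariant factors (1,1,1,1,1,1,1,1,1).

The boundary map ∂_2: C_2 → C_1 acts by ∂[p,q,r] = [q,r] − [p,r] + [p,q]. For instance
  ∂[0,4,8] = [4,8] − [0,8] + [0,4],
  ∂[0,1,6] = [1,6] − [0,6] + [0,1].
This gives a 30×20 integer matrix of rank 20; reducing to Smith normal form yields diagonal entries (1,1,1,1,1,1,1,1,1,1,1,1,1,1,1,1,1,1,1,2).

Now H_k = ker ∂_k / im ∂_{k+1}, so:

  H_0: rank C_0 − rank ∂_1 = 10 − 9 = 1, and the invariant factors of ∂_1 are all 1, so H_0 ≅ Z.
  H_1: rank ker ∂_1 − rank ∂_2 = (30 − 9) − 20 = 1, and ∂_2 has invariant factor 2 > 1, so H_1 ≅ Z ⊕ Z/2.
  H_2: rank ker ∂_2 − rank ∂_3 = (20 − 20) − 0 = 0, and there is no ∂_3, so H_2 ≅ 0.

H_0 = Z,  H_1 = Z ⊕ Z/2,  H_2 = 0.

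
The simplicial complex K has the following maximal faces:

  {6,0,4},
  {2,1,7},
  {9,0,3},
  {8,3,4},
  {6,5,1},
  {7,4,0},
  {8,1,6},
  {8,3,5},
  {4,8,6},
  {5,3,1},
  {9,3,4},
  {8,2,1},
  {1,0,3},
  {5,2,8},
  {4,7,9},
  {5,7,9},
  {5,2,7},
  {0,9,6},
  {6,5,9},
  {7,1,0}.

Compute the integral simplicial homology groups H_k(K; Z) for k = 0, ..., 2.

H_0 = Z,  H_1 = Z ⊕ Z/2Z,  H_2 = 0.

Order the vertices as 0 < 1 < 2 < 3 < 4 < 5 < 6 < 7 < 8 < 9. Listing each simplex with vertices in this order, K has dimension 2 with simplices:

  0-simplices (10): [0], [1], [2], [3], [4], [5], [6], [7], [8], [9]
  1-simplices (30): (30 of them)
  2-simplices (20): (20 of them)

Hence C_0 ≅ Z^10, C_1 ≅ Z^30, C_2 ≅ Z^20.

The boundary map ∂_1: C_1 → C_0 is given by ∂[p,q] = [q] − [p]. For instance
  ∂[4,7] = [7] − [4].
As a 10×30 matrix over Z this has rank 9, with invariant factors (1,1,1,1,1,1,1,1,1).

∂_2: C_2 → C_1 acts by ∂[p,q,r] = [q,r] − [p,r] + [p,q]. For instance
  ∂[4,6,8] = [6,8] − [4,8] + [4,6],
  ∂[2,5,8] = [5,8] − [2,8] + [2,5].
The resulting 30×20 matrix has rank 20, and its Smith normal form has invariant factors (1,1,1,1,1,1,1,1,1,1,1,1,1,1,1,1,1,1,1,2).

Computing H_k = (kernel of ∂_k) / (image of ∂_{k+1}):

  H_0: rank C_0 − rank ∂_1 = 10 − 9 = 1, and the invariant factors of ∂_1 are all 1, so H_0 = Z.
  H_1: rank ker ∂_1 − rank ∂_2 = (30 − 9) − 20 = 1, and ∂_2 has invariant factor 2 > 1, so H_1 = Z ⊕ Z/2Z.
  H_2: rank ker ∂_2 − rank ∂_3 = (20 − 20) − 0 = 0, and there is no ∂_3, so H_2 = 0.

As a check, the Euler characteristic is 10 − 30 + 20 = 0, which agrees with 1 − 1 + 0 = 0.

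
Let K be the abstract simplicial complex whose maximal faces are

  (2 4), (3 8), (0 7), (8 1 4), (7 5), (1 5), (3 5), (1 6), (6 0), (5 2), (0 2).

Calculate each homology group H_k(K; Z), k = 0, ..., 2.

We work with the vertex ordering 0 < 1 < 2 < 3 < 4 < 5 < 6 < 7 < 8. The simplices of K, each written with vertices in increasing order, are:

  0-simplices (9): [0], [1], [2], [3], [4], [5], [6], [7], [8]
  1-simplices (13): [0,2], [0,6], [0,7], [1,4], [1,5], [1,6], [1,8], [2,4], [2,5], [3,5], [3,8], [4,8], [5,7]
  2-simplices (1): [1,4,8]

so the chain groups are C_0 ≅ Z^9, C_1 ≅ Z^13, C_2 ≅ Z^1.

∂_1: C_1 → C_0 maps an edge to its endpoints' difference, ∂[p,q] = q − p. For instance
  ∂[1,8] = [8] − [1].
The resulting 9×13 matrix has rank 8, and its Smith normal form has invariant factors (1,1,1,1,1,1,1,1).

∂_2: C_2 → C_1 acts by ∂[p,q,r] = [q,r] − [p,r] + [p,q]. For instance
  ∂[1,4,8] = [4,8] − [1,8] + [1,4].
The 13×1 boundary matrix has rank 1 and Smith normal form diag(1).

From H_k ≅ ker(∂_k) / im(∂_{k+1}) we obtain:

  H_0: rank C_0 − rank ∂_1 = 9 − 8 = 1, and the invariant factors of ∂_1 are all 1, so H_0 = Z.
  H_1: rank ker ∂_1 − rank ∂_2 = (13 − 8) − 1 = 4, and the invariant factors of ∂_2 are all 1, so H_1 = Z^4.
  H_2: rank ker ∂_2 − rank ∂_3 = (1 − 1) − 0 = 0, and there is no ∂_3, so H_2 = 0.

H_0 ≅ Z,  H_1 ≅ Z^4,  H_2 = 0.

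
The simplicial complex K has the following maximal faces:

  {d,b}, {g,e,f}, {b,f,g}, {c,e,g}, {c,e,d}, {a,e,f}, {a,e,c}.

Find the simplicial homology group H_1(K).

H_1 = Z.

Order the vertices as a < b < c < d < e < f < g. Listing each simplex with vertices in this order, K has dimension 2 with simplices:

  0-simplices (7): a, b, c, d, e, f, g
  1-simplices (13): ac, ae, af, bd, bf, bg, cd, ce, cg, de, ef, eg, fg
  2-simplices (6): ace, aef, bfg, cde, ceg, efg

so the chain groups are C_0 ≅ Z^7, C_1 ≅ Z^13, C_2 ≅ Z^6.

The boundary map ∂_1: C_1 → C_0 sends each edge [p,q] (with p < q) to q − p. For instance
  ∂cd = d − c.
As a 7×13 matrix over Z this has rank 6, with invariant factors (1,1,1,1,1,1).

∂_2: C_2 → C_1 acts by ∂[p,q,r] = [q,r] − [p,r] + [p,q]. For instance
  ∂ace = ce − ae + ac,
  ∂bfg = fg − bg + bf.
As a 13×6 matrix over Z this has rank 6, with invariant factors (1,1,1,1,1,1).

Now H_k = ker ∂_k / im ∂_{k+1}, so:

  H_1: rank ker ∂_1 − rank ∂_2 = (13 − 6) − 6 = 1, and the invariant factors of ∂_2 are all 1, so H_1 = Z.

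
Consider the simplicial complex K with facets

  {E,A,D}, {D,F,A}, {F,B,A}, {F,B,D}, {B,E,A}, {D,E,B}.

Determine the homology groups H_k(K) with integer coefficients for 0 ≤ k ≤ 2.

H_0 ≅ Z,  H_1 = 0,  H_2 ≅ Z.

Fix the vertex order A < B < D < E < F and write every simplex with vertices in increasing order. Then dim K = 2 and the simplices of K are:

  0-simplices (5): A, B, D, E, F
  1-simplices (9): AB, AD, AE, AF, BD, BE, BF, DE, DF
  2-simplices (6): ABE, ABF, ADE, ADF, BDE, BDF

giving chain groups C_0 ≅ Z^5, C_1 ≅ Z^9, C_2 ≅ Z^6.

The boundary map ∂_1: C_1 → C_0 is given by ∂[p,q] = [q] − [p].
This gives a 5×9 integer matrix of rank 4; reducing to Smith normal form yields diagonal entries (1,1,1,1).

Boundary ∂_2: C_2 → C_1 maps a triangle to the signed sum of its edges. For instance
  ∂ABE = BE − AE + AB,
  ∂BDF = DF − BF + BD.
The resulting 9×6 matrix has rank 5, and its Smith normal form has invariant factors (1,1,1,1,1).

Computing H_k = (kernel of ∂_k) / (image of ∂_{k+1}):

  H_0: rank C_0 − rank ∂_1 = 5 − 4 = 1, and the invariant factors of ∂_1 are all 1, so H_0 ≅ Z.
  H_1: rank ker ∂_1 − rank ∂_2 = (9 − 4) − 5 = 0, and the invariant factors of ∂_2 are all 1, so H_1 ≅ 0.
  H_2: rank ker ∂_2 − rank ∂_3 = (6 − 5) − 0 = 1, and there is no ∂_3, so H_2 ≅ Z.

(K is a triangulation of the 2-sphere S^2.)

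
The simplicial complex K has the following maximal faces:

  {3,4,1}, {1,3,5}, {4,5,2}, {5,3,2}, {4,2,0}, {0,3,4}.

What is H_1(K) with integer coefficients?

We work with the vertex ordering 0 < 1 < 2 < 3 < 4 < 5. The simplices of K, each written with vertices in increasing order, are:

  0-simplices (6): [0], [1], [2], [3], [4], [5]
  1-simplices (12): [0,2], [0,3], [0,4], [1,3], [1,4], [1,5], [2,3], [2,4], [2,5], [3,4], [3,5], [4,5]
  2-simplices (6): [0,2,4], [0,3,4], [1,3,4], [1,3,5], [2,3,5], [2,4,5]

so the chain groups are C_0 ≅ Z^6, C_1 ≅ Z^12, C_2 ≅ Z^6.

∂_1: C_1 → C_0 sends each edge [p,q] (with p < q) to q − p.
The 6×12 boundary matrix has rank 5 and Smith normal form diag(1,1,1,1,1).

Boundary ∂_2: C_2 → C_1 sends each 2-simplex [p,q,r] to [q,r] − [p,r] + [p,q]. For instance
  ∂[1,3,4] = [3,4] − [1,4] + [1,3],
  ∂[0,2,4] = [2,4] − [0,4] + [0,2].
This gives a 12×6 integer matrix of rank 6; reducing to Smith normal form yields diagonal entries (1,1,1,1,1,1).

Computing H_k = (kernel of ∂_k) / (image of ∂_{k+1}):

  H_1: rank ker ∂_1 − rank ∂_2 = (12 − 5) − 6 = 1, and the invariant factors of ∂_2 are all 1, so H_1 = Z.

(K is a triangulation of the cylinder S^1 x I.)

H_1 = Z.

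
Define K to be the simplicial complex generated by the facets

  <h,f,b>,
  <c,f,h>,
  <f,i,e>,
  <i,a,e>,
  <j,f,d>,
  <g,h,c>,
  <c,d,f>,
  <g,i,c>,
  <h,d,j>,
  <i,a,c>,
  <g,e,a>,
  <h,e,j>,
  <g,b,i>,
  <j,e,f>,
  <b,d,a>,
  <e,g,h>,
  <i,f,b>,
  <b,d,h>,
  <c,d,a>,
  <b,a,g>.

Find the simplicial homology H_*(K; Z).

H_0 ≅ Z,  H_1 ≅ Z × Z/2,  H_2 = 0.

Fix the vertex order a < b < c < d < e < f < g < h < i < j and write every simplex with vertices in increasing order. Then dim K = 2 and the simplices of K are:

  0-simplices (10): a, b, c, d, e, f, g, h, i, j
  1-simplices (30): ab, ac, ad, ae, ag, ai, bd, bf, bg, bh, bi, cd, cf, cg, ch, ci, df, dh, dj, ef, eg, eh, ei, ej, fh, fi, fj, gh, gi, hj
  2-simplices (20): abd, abg, acd, aci, aeg, aei, bdh, bfh, bfi, bgi, cdf, cfh, cgh, cgi, dfj, dhj, efi, efj, egh, ehj

Hence C_0 ≅ Z^10, C_1 ≅ Z^30, C_2 ≅ Z^20.

The boundary map ∂_1: C_1 → C_0 sends each edge [p,q] (with p < q) to q − p.
The 10×30 boundary matrix has rank 9 and Smith normal form diag(1,1,1,1,1,1,1,1,1).

∂_2: C_2 → C_1 acts by ∂[p,q,r] = [q,r] − [p,r] + [p,q]. For instance
  ∂bdh = dh − bh + bd,
  ∂cgh = gh − ch + cg.
The resulting 30×20 matrix has rank 20, and its Smith normal form has invariant factors (1,1,1,1,1,1,1,1,1,1,1,1,1,1,1,1,1,1,1,2).

Reading off H_k = ker ∂_k / im ∂_{k+1}:

  H_0: rank C_0 − rank ∂_1 = 10 − 9 = 1, and the invariant factors of ∂_1 are all 1, so H_0 = Z.
  H_1: rank ker ∂_1 − rank ∂_2 = (30 − 9) − 20 = 1, and ∂_2 has invariant factor 2 > 1, so H_1 = Z × Z/2.
  H_2: rank ker ∂_2 − rank ∂_3 = (20 − 20) − 0 = 0, and there is no ∂_3, so H_2 = 0.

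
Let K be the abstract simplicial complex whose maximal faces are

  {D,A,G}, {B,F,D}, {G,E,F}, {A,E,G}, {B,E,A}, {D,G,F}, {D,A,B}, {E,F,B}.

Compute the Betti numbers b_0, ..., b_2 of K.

b_0 = 1, b_1 = 0, b_2 = 1.

Take the total order A < B < D < E < F < G on the vertex set. Then K (dimension 2) consists of the simplices:

  0-simplices (6): A, B, D, E, F, G
  1-simplices (12): AB, AD, AE, AG, BD, BE, BF, DF, DG, EF, EG, FG
  2-simplices (8): ABD, ABE, ADG, AEG, BDF, BEF, DFG, EFG

Hence C_0 ≅ Z^6, C_1 ≅ Z^12, C_2 ≅ Z^8.

∂_1: C_1 → C_0 maps an edge to its endpoints' difference, ∂[p,q] = q − p.
As a 6×12 matrix over Z this has rank 5, with invariant factors (1,1,1,1,1).

The boundary map ∂_2: C_2 → C_1 acts by ∂[p,q,r] = [q,r] − [p,r] + [p,q]. For instance
  ∂BEF = EF − BF + BE,
  ∂EFG = FG − EG + EF.
The resulting 12×8 matrix has rank 7, and its Smith normal form has invariant factors (1,1,1,1,1,1,1).

From H_k ≅ ker(∂_k) / im(∂_{k+1}) we obtain:

  H_0: rank C_0 − rank ∂_1 = 6 − 5 = 1, and the invariant factors of ∂_1 are all 1, so H_0 = Z.
  H_1: rank ker ∂_1 − rank ∂_2 = (12 − 5) − 7 = 0, and the invariant factors of ∂_2 are all 1, so H_1 = 0.
  H_2: rank ker ∂_2 − rank ∂_3 = (8 − 7) − 0 = 1, and there is no ∂_3, so H_2 = Z.

As a check, the Euler characteristic is 6 − 12 + 8 = 2, which agrees with 1 − 0 + 1 = 2.

Hence the Betti numbers are b_0 = 1, b_1 = 0, b_2 = 1.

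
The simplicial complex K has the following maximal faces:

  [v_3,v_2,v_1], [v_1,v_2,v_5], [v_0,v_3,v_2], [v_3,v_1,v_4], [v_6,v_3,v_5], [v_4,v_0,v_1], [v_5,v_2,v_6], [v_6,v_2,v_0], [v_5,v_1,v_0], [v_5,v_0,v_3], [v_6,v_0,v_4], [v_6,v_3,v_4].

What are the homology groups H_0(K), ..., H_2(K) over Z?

H_0 = Z,  H_1 = Z/2,  H_2 = 0.

Order the vertices as v_0 < v_1 < v_2 < v_3 < v_4 < v_5 < v_6. Listing each simplex with vertices in this order, K has dimension 2 with simplices:

  0-simplices (7): [v_0], [v_1], [v_2], [v_3], [v_4], [v_5], [v_6]
  1-simplices (18): (18 of them)
  2-simplices (12): (12 of them)

so the chain groups are C_0 ≅ Z^7, C_1 ≅ Z^18, C_2 ≅ Z^12.

Boundary ∂_1: C_1 → C_0 is given by ∂[p,q] = [q] − [p]. For instance
  ∂[v_0,v_6] = [v_6] − [v_0].
The 7×18 boundary matrix has rank 6 and Smith normal form diag(1,1,1,1,1,1).

Boundary ∂_2: C_2 → C_1 maps a triangle to the signed sum of its edges. For instance
  ∂[v_3,v_4,v_6] = [v_4,v_6] − [v_3,v_6] + [v_3,v_4],
  ∂[v_0,v_2,v_6] = [v_2,v_6] − [v_0,v_6] + [v_0,v_2].
The 18×12 boundary matrix has rank 12 and Smith normal form diag(1,1,1,1,1,1,1,1,1,1,1,2).

From H_k ≅ ker(∂_k) / im(∂_{k+1}) we obtain:

  H_0: rank C_0 − rank ∂_1 = 7 − 6 = 1, and the invariant factors of ∂_1 are all 1, so H_0 = Z.
  H_1: rank ker ∂_1 − rank ∂_2 = (18 − 6) − 12 = 0, and ∂_2 has invariant factor 2 > 1, so H_1 = Z/2.
  H_2: rank ker ∂_2 − rank ∂_3 = (12 − 12) − 0 = 0, and there is no ∂_3, so H_2 = 0.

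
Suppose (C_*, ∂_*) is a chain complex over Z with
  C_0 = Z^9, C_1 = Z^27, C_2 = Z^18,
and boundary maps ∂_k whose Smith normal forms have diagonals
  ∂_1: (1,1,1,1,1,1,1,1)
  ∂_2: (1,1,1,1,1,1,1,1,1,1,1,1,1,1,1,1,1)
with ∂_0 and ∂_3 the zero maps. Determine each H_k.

H_0 ≅ Z,  H_1 ≅ Z^2,  H_2 ≅ Z.

H_0: b_0 = 9 − 0 − 8 = 1; torsion from ∂_1 factors > 1: none. So H_0 ≅ Z.
H_1: b_1 = 27 − 8 − 17 = 2; torsion from ∂_2 factors > 1: none. So H_1 ≅ Z^2.
H_2: b_2 = 18 − 17 − 0 = 1; torsion from ∂_3 factors > 1: none. So H_2 ≅ Z.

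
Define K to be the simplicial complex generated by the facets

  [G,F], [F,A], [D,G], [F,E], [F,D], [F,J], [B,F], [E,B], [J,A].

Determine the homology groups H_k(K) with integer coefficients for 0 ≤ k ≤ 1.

Fix the vertex order A < B < D < E < F < G < J and write every simplex with vertices in increasing order. Then dim K = 1 and the simplices of K are:

  0-simplices (7): A, B, D, E, F, G, J
  1-simplices (9): AF, AJ, BE, BF, DF, DG, EF, FG, FJ

Hence C_0 ≅ Z^7, C_1 ≅ Z^9.

The boundary map ∂_1: C_1 → C_0 is given by ∂[p,q] = [q] − [p]. For instance
  ∂BE = E − B.
The resulting 7×9 matrix has rank 6, and its Smith normal form has invariant factors (1,1,1,1,1,1).

Reading off H_k = ker ∂_k / im ∂_{k+1}:

  H_0: rank C_0 − rank ∂_1 = 7 − 6 = 1, and the invariant factors of ∂_1 are all 1, so H_0 = Z.
  H_1: rank ker ∂_1 − rank ∂_2 = (9 − 6) − 0 = 3, and there is no ∂_2, so H_1 = Z^3.

As a check, the Euler characteristic is 7 − 9 = -2, which agrees with 1 − 3 = -2.

H_0 = Z,  H_1 = Z^3.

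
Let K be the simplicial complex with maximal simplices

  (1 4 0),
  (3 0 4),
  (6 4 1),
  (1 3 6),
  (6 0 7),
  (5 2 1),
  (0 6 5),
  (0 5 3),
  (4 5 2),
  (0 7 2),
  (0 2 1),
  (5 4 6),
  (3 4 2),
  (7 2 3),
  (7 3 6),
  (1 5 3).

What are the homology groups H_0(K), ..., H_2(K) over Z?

H_0 = Z,  H_1 = Z^2,  H_2 = Z.

Fix the vertex order 0 < 1 < 2 < 3 < 4 < 5 < 6 < 7 and write every simplex with vertices in increasing order. Then dim K = 2 and the simplices of K are:

  0-simplices (8): [0], [1], [2], [3], [4], [5], [6], [7]
  1-simplices (24): (24 of them)
  2-simplices (16): [0,1,2], [0,1,4], [0,2,7], [0,3,4], [0,3,5], [0,5,6], [0,6,7], [1,2,5], [1,3,5], [1,3,6], [1,4,6], [2,3,4], [2,3,7], [2,4,5], [3,6,7], [4,5,6]

so the chain groups are C_0 ≅ Z^8, C_1 ≅ Z^24, C_2 ≅ Z^16.

The boundary map ∂_1: C_1 → C_0 is given by ∂[p,q] = [q] − [p]. For instance
  ∂[0,7] = [7] − [0].
This gives a 8×24 integer matrix of rank 7; reducing to Smith normal form yields diagonal entries (1,1,1,1,1,1,1).

Boundary ∂_2: C_2 → C_1 maps a triangle to the signed sum of its edges. For instance
  ∂[0,5,6] = [5,6] − [0,6] + [0,5],
  ∂[0,6,7] = [6,7] − [0,7] + [0,6].
This gives a 24×16 integer matrix of rank 15; reducing to Smith normal form yields diagonal entries (1,1,1,1,1,1,1,1,1,1,1,1,1,1,1).

Reading off H_k = ker ∂_k / im ∂_{k+1}:

  H_0: rank C_0 − rank ∂_1 = 8 − 7 = 1, and the invariant factors of ∂_1 are all 1, so H_0 = Z.
  H_1: rank ker ∂_1 − rank ∂_2 = (24 − 7) − 15 = 2, and the invariant factors of ∂_2 are all 1, so H_1 = Z^2.
  H_2: rank ker ∂_2 − rank ∂_3 = (16 − 15) − 0 = 1, and there is no ∂_3, so H_2 = Z.

(K is a triangulation of the torus T^2.)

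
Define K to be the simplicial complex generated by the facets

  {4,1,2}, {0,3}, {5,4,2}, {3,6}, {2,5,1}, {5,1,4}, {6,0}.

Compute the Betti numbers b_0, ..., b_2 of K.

We work with the vertex ordering 0 < 1 < 2 < 3 < 4 < 5 < 6. The simplices of K, each written with vertices in increasing order, are:

  0-simplices (7): [0], [1], [2], [3], [4], [5], [6]
  1-simplices (9): [0,3], [0,6], [1,2], [1,4], [1,5], [2,4], [2,5], [3,6], [4,5]
  2-simplices (4): [1,2,4], [1,2,5], [1,4,5], [2,4,5]

Hence C_0 ≅ Z^7, C_1 ≅ Z^9, C_2 ≅ Z^4.

∂_1: C_1 → C_0 maps an edge to its endpoints' difference, ∂[p,q] = q − p. For instance
  ∂[4,5] = [5] − [4].
As a 7×9 matrix over Z this has rank 5, with invariant factors (1,1,1,1,1).

Boundary ∂_2: C_2 → C_1 acts by ∂[p,q,r] = [q,r] − [p,r] + [p,q]. For instance
  ∂[2,4,5] = [4,5] − [2,5] + [2,4],
  ∂[1,2,4] = [2,4] − [1,4] + [1,2].
The resulting 9×4 matrix has rank 3, and its Smith normal form has invariant factors (1,1,1).

Now H_k = ker ∂_k / im ∂_{k+1}, so:

  H_0: rank C_0 − rank ∂_1 = 7 − 5 = 2, and the invariant factors of ∂_1 are all 1, so H_0 = Z^2.
  H_1: rank ker ∂_1 − rank ∂_2 = (9 − 5) − 3 = 1, and the invariant factors of ∂_2 are all 1, so H_1 = Z.
  H_2: rank ker ∂_2 − rank ∂_3 = (4 − 3) − 0 = 1, and there is no ∂_3, so H_2 = Z.

As a check, the Euler characteristic is 7 − 9 + 4 = 2, which agrees with 2 − 1 + 1 = 2.
(K is a triangulation of the disjoint union of the 2-sphere S^2 and the circle S^1.)

Hence the Betti numbers are b_0 = 2, b_1 = 1, b_2 = 1.

b_0 = 2, b_1 = 1, b_2 = 1.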